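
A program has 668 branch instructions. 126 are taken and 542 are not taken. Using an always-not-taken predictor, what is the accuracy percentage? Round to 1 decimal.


Predictor: always-not-taken
Correct predictions = 542
Accuracy = 542 / 668 * 100 = 81.1%

81.1


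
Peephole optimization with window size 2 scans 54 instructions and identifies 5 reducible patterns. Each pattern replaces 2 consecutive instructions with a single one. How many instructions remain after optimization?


Each match removes 1 instructions.
Total removed = 5 * 1 = 5
Remaining = 54 - 5 = 49

49


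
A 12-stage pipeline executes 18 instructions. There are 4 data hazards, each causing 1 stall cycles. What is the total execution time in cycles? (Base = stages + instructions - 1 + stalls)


Base cycles = 12 + 18 - 1 = 29
Total stalls = 4 * 1 = 4
Total = 29 + 4 = 33

33


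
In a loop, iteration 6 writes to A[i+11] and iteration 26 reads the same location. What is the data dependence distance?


Distance = read iteration - write iteration
= 26 - 6 = 20

20


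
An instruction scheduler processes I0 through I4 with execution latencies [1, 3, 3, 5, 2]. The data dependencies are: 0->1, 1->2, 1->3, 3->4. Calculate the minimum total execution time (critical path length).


Compute longest path through dependency graph: dist(Ik) = max over predecessors of dist + latency(Ik).
dist(I0) = latency 1 = 1
dist(I1) = dist(I0) + 3 = 1 + 3 = 4
dist(I2) = dist(I1) + 3 = 4 + 3 = 7
dist(I3) = dist(I1) + 5 = 4 + 5 = 9
dist(I4) = dist(I3) + 2 = 9 + 2 = 11
Critical path = max dist = 11

11


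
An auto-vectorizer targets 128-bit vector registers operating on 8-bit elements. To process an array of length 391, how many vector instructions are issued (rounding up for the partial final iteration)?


Width = 128 / 8 = 16 elements per vector op
Iterations = ceil(391 / 16) = 25

25


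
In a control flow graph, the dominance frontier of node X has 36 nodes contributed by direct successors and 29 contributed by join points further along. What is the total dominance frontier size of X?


DF(X) = direct successor contributions + join point contributions
= 36 + 29 = 65

65


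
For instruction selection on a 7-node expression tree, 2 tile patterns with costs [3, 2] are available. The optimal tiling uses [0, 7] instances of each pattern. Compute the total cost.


Total cost = sum(count_i * cost_i)
= 0*3 + 7*2
= 14

14


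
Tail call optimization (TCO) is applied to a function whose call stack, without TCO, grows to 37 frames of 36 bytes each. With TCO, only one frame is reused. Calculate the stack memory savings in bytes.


Without TCO: 37 * 36 = 1332 bytes
With TCO: reuse 1 frame = 36 bytes
Savings = 1332 - 36 = 1296

1296


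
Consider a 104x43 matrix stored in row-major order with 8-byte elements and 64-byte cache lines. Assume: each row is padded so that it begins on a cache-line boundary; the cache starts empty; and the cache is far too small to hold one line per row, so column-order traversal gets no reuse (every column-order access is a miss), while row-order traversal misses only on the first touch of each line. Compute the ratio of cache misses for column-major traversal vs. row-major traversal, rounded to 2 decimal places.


Each row occupies 43 * 8 = 344 bytes and starts on a line boundary, so it spans ceil(344 / 64) = 6 cache lines.
Row-major traversal misses (one per line touched): 104 * ceil(43 * 8 / 64) = 624
Column-major traversal misses (no reuse, every access misses): 104 * 43 = 4472
Ratio = 4472 / 624 = 7.17

7.17


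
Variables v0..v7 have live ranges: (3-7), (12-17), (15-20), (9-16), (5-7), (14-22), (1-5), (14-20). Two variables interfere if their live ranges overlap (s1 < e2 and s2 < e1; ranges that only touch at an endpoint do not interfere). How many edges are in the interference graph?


Check all pairs for overlapping intervals.
Two intervals (s1,e1) and (s2,e2) overlap if s1 < e2 and s2 < e1.
v0 (3-7) vs v1..v7: overlaps v4, v6 -> 2
v1 (12-17) vs v2..v7: overlaps v2, v3, v5, v7 -> 4
v2 (15-20) vs v3..v7: overlaps v3, v5, v7 -> 3
v3 (9-16) vs v4..v7: overlaps v5, v7 -> 2
v4 (5-7) vs v5..v7: overlaps none -> 0
v5 (14-22) vs v6..v7: overlaps v7 -> 1
v6 (1-5) vs v7: overlaps none -> 0
Total overlapping pairs = 2 + 4 + 3 + 2 + 0 + 1 + 0 = 12

12


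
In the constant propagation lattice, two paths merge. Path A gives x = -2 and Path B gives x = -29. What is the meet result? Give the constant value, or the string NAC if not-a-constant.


Meet operation: if both paths give the same constant, result is that constant; if they differ, result is NAC (not-a-constant).
Path A: -2, Path B: -29 -> differ
Result: not-a-constant -> NAC

NAC


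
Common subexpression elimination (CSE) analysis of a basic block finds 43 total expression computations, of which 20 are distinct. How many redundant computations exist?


CSE count = total expressions - unique expressions
= 43 - 20 = 23

23


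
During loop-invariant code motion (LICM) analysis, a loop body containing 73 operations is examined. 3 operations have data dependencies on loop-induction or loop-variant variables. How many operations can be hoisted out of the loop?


Invariant candidates = total - loop-dependent
= 73 - 3 = 70

70


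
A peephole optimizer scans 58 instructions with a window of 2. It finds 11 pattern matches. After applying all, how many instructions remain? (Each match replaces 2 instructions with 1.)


Each match removes 1 instructions.
Total removed = 11 * 1 = 11
Remaining = 58 - 11 = 47

47


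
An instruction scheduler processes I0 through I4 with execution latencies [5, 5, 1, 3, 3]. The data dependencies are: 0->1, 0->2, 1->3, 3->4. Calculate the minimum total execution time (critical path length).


Compute longest path through dependency graph: dist(Ik) = max over predecessors of dist + latency(Ik).
dist(I0) = latency 5 = 5
dist(I1) = dist(I0) + 5 = 5 + 5 = 10
dist(I2) = dist(I0) + 1 = 5 + 1 = 6
dist(I3) = dist(I1) + 3 = 10 + 3 = 13
dist(I4) = dist(I3) + 3 = 13 + 3 = 16
Critical path = max dist = 16

16


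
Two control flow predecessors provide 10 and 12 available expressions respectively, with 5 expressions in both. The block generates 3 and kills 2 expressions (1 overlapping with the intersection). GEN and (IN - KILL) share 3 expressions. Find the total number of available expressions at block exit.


IN = intersection of predecessors = 5
IN - KILL = 5 - 1 = 4
|OUT| = |GEN| + |IN - KILL| - |GEN ∩ (IN - KILL)| = 3 + 4 - 3 = 4

4


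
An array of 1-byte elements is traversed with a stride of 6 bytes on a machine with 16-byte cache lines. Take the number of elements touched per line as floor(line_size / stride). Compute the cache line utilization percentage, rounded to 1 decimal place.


Elements per cache line = floor(16 / 6) = 2
Bytes used = 2 * 1 = 2
Utilization = 2 / 16 * 100 = 12.5%

12.5


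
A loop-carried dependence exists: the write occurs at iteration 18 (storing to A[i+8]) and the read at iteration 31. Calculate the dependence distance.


Distance = read iteration - write iteration
= 31 - 18 = 13

13


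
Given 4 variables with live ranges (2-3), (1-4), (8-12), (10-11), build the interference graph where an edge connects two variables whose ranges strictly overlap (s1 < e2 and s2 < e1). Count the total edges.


Check all pairs for overlapping intervals.
Two intervals (s1,e1) and (s2,e2) overlap if s1 < e2 and s2 < e1.
v0 (2-3) vs v1..v3: overlaps v1 -> 1
v1 (1-4) vs v2..v3: overlaps none -> 0
v2 (8-12) vs v3: overlaps v3 -> 1
Total overlapping pairs = 1 + 0 + 1 = 2

2


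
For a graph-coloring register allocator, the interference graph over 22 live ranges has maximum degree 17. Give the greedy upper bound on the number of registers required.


Greedy coloring never needs more than (max_degree + 1) colors: when coloring a vertex, at most max_degree neighbors are already colored.
Upper bound = 17 + 1 = 18

18


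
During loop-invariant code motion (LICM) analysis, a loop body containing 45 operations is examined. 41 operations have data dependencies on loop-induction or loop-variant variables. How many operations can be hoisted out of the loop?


Invariant candidates = total - loop-dependent
= 45 - 41 = 4

4


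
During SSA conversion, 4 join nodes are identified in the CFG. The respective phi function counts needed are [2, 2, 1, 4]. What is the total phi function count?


Total phi functions = sum of phi functions at each join node
= 2 + 2 + 1 + 4 = 9

9


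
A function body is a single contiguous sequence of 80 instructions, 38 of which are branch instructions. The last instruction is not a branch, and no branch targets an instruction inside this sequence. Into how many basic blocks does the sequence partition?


With no in-sequence branch targets, the leaders are the first instruction plus the instruction after each branch.
Number of basic blocks = branches + 1
= 38 + 1 = 39

39


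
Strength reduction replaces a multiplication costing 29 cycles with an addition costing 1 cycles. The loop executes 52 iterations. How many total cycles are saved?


Per-iteration saving = 29 - 1 = 28
Total saved = 52 * 28 = 1456

1456


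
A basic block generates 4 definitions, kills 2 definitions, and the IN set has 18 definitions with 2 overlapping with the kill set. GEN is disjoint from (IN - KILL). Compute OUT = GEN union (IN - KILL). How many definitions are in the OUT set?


IN - KILL: 18 - 2 = 16 surviving definitions
OUT = GEN + surviving = 4 + 16 = 20

20


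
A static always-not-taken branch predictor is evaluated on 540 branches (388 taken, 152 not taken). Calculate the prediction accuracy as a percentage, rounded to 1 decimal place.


Predictor: always-not-taken
Correct predictions = 152
Accuracy = 152 / 540 * 100 = 28.1%

28.1


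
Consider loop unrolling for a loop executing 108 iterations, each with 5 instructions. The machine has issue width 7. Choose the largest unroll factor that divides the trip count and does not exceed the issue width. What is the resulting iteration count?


Largest divisor of 108 <= 7 is 6
New iterations = 108 / 6 = 18

18


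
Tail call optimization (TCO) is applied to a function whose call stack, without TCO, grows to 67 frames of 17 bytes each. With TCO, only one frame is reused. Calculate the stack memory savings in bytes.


Without TCO: 67 * 17 = 1139 bytes
With TCO: reuse 1 frame = 17 bytes
Savings = 1139 - 17 = 1122

1122


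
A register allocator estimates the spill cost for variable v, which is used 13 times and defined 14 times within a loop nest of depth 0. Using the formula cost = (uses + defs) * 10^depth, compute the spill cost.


uses + defs = 13 + 14 = 27
10^0 = 1
Spill cost = 27 * 1 = 27

27


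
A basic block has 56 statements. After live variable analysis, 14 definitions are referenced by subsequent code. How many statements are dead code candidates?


Dead code = total statements - live definitions
= 56 - 14 = 42

42


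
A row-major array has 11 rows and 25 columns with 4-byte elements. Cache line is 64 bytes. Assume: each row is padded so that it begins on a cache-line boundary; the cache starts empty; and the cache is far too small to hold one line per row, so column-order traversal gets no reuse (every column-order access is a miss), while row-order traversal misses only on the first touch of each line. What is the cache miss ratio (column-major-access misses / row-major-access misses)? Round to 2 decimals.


Each row occupies 25 * 4 = 100 bytes and starts on a line boundary, so it spans ceil(100 / 64) = 2 cache lines.
Row-major traversal misses (one per line touched): 11 * ceil(25 * 4 / 64) = 22
Column-major traversal misses (no reuse, every access misses): 11 * 25 = 275
Ratio = 275 / 22 = 12.5

12.5


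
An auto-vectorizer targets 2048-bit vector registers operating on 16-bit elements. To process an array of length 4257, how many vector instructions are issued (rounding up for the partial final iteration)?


Width = 2048 / 16 = 128 elements per vector op
Iterations = ceil(4257 / 128) = 34

34


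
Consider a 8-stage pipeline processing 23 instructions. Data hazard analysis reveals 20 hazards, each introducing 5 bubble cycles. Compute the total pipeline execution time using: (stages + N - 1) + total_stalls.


Base cycles = 8 + 23 - 1 = 30
Total stalls = 20 * 5 = 100
Total = 30 + 100 = 130

130


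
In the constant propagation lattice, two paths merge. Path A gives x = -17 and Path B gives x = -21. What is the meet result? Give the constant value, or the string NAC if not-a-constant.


Meet operation: if both paths give the same constant, result is that constant; if they differ, result is NAC (not-a-constant).
Path A: -17, Path B: -21 -> differ
Result: not-a-constant -> NAC

NAC


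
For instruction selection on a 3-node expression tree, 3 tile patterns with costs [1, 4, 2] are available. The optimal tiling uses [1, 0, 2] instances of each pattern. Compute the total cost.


Total cost = sum(count_i * cost_i)
= 1*1 + 0*4 + 2*2
= 5

5


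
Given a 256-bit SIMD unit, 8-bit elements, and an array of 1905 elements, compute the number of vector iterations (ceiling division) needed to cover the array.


Width = 256 / 8 = 32 elements per vector op
Iterations = ceil(1905 / 32) = 60

60


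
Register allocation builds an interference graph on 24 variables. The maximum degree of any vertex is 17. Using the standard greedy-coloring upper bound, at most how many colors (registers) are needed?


Greedy coloring never needs more than (max_degree + 1) colors: when coloring a vertex, at most max_degree neighbors are already colored.
Upper bound = 17 + 1 = 18

18


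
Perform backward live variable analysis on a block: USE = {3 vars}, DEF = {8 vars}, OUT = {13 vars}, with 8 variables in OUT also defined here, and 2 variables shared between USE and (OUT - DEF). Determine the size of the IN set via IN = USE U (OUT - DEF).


OUT - DEF: 13 - 8 = 5
|IN| = |USE| + |OUT - DEF| - |USE ∩ (OUT - DEF)| = 3 + 5 - 2 = 6

6


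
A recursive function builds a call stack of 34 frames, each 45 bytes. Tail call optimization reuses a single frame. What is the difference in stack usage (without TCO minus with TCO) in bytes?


Without TCO: 34 * 45 = 1530 bytes
With TCO: reuse 1 frame = 45 bytes
Savings = 1530 - 45 = 1485

1485


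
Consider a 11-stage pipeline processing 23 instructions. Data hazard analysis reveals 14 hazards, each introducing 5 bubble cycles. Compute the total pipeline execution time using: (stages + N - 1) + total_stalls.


Base cycles = 11 + 23 - 1 = 33
Total stalls = 14 * 5 = 70
Total = 33 + 70 = 103

103


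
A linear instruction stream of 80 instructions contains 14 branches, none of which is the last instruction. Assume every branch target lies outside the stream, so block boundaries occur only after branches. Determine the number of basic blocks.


With no in-sequence branch targets, the leaders are the first instruction plus the instruction after each branch.
Number of basic blocks = branches + 1
= 14 + 1 = 15

15


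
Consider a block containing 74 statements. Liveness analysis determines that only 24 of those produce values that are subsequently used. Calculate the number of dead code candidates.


Dead code = total statements - live definitions
= 74 - 24 = 50

50


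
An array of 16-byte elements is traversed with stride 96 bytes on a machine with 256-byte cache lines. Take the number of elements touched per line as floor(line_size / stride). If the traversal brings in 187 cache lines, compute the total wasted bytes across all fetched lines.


Elements per line = floor(256 / 96) = 2
Bytes used per line = 2 * 16 = 32
Wasted per line = 256 - 32 = 224
Total wasted = 224 * 187 = 41888

41888


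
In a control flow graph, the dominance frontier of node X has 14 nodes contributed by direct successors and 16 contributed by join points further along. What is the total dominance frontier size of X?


DF(X) = direct successor contributions + join point contributions
= 14 + 16 = 30

30


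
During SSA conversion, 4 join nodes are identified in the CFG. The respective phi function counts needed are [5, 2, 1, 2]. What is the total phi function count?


Total phi functions = sum of phi functions at each join node
= 5 + 2 + 1 + 2 = 10

10


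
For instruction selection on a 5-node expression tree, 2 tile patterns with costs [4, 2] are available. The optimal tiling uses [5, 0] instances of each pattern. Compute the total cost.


Total cost = sum(count_i * cost_i)
= 5*4 + 0*2
= 20

20


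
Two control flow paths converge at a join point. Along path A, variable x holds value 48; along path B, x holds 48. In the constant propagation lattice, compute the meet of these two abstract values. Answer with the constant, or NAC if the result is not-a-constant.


Meet operation: if both paths give the same constant, result is that constant; if they differ, result is NAC (not-a-constant).
Path A: 48, Path B: 48 -> equal
Result: constant -> 48

48


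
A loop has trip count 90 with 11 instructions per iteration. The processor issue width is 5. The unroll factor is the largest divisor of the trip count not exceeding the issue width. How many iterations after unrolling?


Largest divisor of 90 <= 5 is 5
New iterations = 90 / 5 = 18

18


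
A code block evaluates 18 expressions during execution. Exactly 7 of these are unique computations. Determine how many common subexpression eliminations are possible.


CSE count = total expressions - unique expressions
= 18 - 7 = 11

11


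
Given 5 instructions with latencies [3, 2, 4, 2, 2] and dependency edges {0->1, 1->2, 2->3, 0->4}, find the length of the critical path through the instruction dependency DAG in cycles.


Compute longest path through dependency graph: dist(Ik) = max over predecessors of dist + latency(Ik).
dist(I0) = latency 3 = 3
dist(I1) = dist(I0) + 2 = 3 + 2 = 5
dist(I2) = dist(I1) + 4 = 5 + 4 = 9
dist(I3) = dist(I2) + 2 = 9 + 2 = 11
dist(I4) = dist(I0) + 2 = 3 + 2 = 5
Critical path = max dist = 11

11


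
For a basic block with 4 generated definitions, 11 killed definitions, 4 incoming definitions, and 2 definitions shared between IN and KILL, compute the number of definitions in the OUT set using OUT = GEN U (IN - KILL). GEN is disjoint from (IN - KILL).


IN - KILL: 4 - 2 = 2 surviving definitions
OUT = GEN + surviving = 4 + 2 = 6

6


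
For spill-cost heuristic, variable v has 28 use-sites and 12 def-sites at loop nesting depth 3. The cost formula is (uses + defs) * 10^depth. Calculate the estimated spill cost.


uses + defs = 28 + 12 = 40
10^3 = 1000
Spill cost = 40 * 1000 = 40000

40000


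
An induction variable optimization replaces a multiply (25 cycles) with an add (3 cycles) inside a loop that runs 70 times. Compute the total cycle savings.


Per-iteration saving = 25 - 3 = 22
Total saved = 70 * 22 = 1540

1540


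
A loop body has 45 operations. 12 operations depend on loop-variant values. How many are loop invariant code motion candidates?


Invariant candidates = total - loop-dependent
= 45 - 12 = 33

33


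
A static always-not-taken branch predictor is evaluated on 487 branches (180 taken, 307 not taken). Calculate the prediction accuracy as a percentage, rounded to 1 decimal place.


Predictor: always-not-taken
Correct predictions = 307
Accuracy = 307 / 487 * 100 = 63.0%

63.0


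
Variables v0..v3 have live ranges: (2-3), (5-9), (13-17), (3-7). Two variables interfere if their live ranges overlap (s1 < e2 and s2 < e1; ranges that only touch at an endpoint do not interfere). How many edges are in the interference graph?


Check all pairs for overlapping intervals.
Two intervals (s1,e1) and (s2,e2) overlap if s1 < e2 and s2 < e1.
v0 (2-3) vs v1..v3: overlaps none -> 0
v1 (5-9) vs v2..v3: overlaps v3 -> 1
v2 (13-17) vs v3: overlaps none -> 0
Total overlapping pairs = 0 + 1 + 0 = 1

1


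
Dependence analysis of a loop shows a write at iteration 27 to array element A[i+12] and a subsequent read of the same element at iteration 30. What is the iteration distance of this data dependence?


Distance = read iteration - write iteration
= 30 - 27 = 3

3


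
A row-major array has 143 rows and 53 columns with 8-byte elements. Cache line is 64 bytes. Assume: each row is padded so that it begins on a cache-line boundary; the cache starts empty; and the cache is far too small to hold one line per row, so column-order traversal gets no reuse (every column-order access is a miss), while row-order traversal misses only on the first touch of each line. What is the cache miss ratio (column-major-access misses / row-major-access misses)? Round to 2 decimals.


Each row occupies 53 * 8 = 424 bytes and starts on a line boundary, so it spans ceil(424 / 64) = 7 cache lines.
Row-major traversal misses (one per line touched): 143 * ceil(53 * 8 / 64) = 1001
Column-major traversal misses (no reuse, every access misses): 143 * 53 = 7579
Ratio = 7579 / 1001 = 7.57

7.57


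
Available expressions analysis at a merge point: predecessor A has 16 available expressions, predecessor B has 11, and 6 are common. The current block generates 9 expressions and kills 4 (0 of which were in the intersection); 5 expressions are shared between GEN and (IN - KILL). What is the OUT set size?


IN = intersection of predecessors = 6
IN - KILL = 6 - 0 = 6
|OUT| = |GEN| + |IN - KILL| - |GEN ∩ (IN - KILL)| = 9 + 6 - 5 = 10

10


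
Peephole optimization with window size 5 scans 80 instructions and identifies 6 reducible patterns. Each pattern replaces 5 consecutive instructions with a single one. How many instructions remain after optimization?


Each match removes 4 instructions.
Total removed = 6 * 4 = 24
Remaining = 80 - 24 = 56

56


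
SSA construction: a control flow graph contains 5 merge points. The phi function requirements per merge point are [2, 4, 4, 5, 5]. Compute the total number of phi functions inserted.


Total phi functions = sum of phi functions at each join node
= 2 + 4 + 4 + 5 + 5 = 20

20


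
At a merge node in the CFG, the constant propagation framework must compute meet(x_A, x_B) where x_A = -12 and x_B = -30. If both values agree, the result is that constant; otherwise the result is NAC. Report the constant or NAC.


Meet operation: if both paths give the same constant, result is that constant; if they differ, result is NAC (not-a-constant).
Path A: -12, Path B: -30 -> differ
Result: not-a-constant -> NAC

NAC


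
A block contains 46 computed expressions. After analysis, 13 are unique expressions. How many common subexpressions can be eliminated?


CSE count = total expressions - unique expressions
= 46 - 13 = 33

33


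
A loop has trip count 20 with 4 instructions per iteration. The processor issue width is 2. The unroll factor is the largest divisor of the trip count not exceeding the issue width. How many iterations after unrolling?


Largest divisor of 20 <= 2 is 2
New iterations = 20 / 2 = 10

10


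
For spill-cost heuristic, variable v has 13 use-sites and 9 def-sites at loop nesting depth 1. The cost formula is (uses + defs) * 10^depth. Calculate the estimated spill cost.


uses + defs = 13 + 9 = 22
10^1 = 10
Spill cost = 22 * 10 = 220

220


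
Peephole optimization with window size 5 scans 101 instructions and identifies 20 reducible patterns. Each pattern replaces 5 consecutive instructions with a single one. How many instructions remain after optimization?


Each match removes 4 instructions.
Total removed = 20 * 4 = 80
Remaining = 101 - 80 = 21

21


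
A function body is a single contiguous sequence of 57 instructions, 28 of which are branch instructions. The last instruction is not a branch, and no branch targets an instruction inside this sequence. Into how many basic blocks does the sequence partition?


With no in-sequence branch targets, the leaders are the first instruction plus the instruction after each branch.
Number of basic blocks = branches + 1
= 28 + 1 = 29

29


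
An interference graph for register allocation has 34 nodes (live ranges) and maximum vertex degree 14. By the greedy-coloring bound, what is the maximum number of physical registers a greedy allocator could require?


Greedy coloring never needs more than (max_degree + 1) colors: when coloring a vertex, at most max_degree neighbors are already colored.
Upper bound = 14 + 1 = 15

15


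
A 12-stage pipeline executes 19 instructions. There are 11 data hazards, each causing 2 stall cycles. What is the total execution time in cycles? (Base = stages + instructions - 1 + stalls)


Base cycles = 12 + 19 - 1 = 30
Total stalls = 11 * 2 = 22
Total = 30 + 22 = 52

52


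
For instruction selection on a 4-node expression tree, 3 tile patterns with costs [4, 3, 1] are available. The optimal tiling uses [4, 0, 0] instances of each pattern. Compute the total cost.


Total cost = sum(count_i * cost_i)
= 4*4 + 0*3 + 0*1
= 16

16


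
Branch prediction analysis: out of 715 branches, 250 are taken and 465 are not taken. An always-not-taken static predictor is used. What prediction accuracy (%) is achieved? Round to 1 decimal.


Predictor: always-not-taken
Correct predictions = 465
Accuracy = 465 / 715 * 100 = 65.0%

65.0


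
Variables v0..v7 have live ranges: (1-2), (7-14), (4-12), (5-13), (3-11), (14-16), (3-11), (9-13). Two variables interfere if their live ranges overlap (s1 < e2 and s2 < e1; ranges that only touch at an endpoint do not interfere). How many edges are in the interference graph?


Check all pairs for overlapping intervals.
Two intervals (s1,e1) and (s2,e2) overlap if s1 < e2 and s2 < e1.
v0 (1-2) vs v1..v7: overlaps none -> 0
v1 (7-14) vs v2..v7: overlaps v2, v3, v4, v6, v7 -> 5
v2 (4-12) vs v3..v7: overlaps v3, v4, v6, v7 -> 4
v3 (5-13) vs v4..v7: overlaps v4, v6, v7 -> 3
v4 (3-11) vs v5..v7: overlaps v6, v7 -> 2
v5 (14-16) vs v6..v7: overlaps none -> 0
v6 (3-11) vs v7: overlaps v7 -> 1
Total overlapping pairs = 0 + 5 + 4 + 3 + 2 + 0 + 1 = 15

15


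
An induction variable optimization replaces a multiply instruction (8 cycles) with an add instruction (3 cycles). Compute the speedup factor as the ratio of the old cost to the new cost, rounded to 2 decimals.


Ratio = mult_cost / add_cost = 8 / 3 = 2.67

2.67


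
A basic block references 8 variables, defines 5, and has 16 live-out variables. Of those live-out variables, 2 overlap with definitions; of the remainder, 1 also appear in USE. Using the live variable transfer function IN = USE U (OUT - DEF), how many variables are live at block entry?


OUT - DEF: 16 - 2 = 14
|IN| = |USE| + |OUT - DEF| - |USE ∩ (OUT - DEF)| = 8 + 14 - 1 = 21

21


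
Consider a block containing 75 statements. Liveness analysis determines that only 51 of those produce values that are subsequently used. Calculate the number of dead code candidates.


Dead code = total statements - live definitions
= 75 - 51 = 24

24


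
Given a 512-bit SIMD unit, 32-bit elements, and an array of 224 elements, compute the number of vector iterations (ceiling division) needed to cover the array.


Width = 512 / 32 = 16 elements per vector op
Iterations = ceil(224 / 16) = 14

14


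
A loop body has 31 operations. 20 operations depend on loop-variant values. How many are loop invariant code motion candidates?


Invariant candidates = total - loop-dependent
= 31 - 20 = 11

11


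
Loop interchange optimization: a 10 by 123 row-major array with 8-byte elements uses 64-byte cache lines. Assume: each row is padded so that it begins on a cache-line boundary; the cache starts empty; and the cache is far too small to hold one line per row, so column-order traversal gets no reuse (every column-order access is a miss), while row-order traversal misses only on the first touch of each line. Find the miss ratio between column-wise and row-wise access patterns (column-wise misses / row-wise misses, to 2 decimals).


Each row occupies 123 * 8 = 984 bytes and starts on a line boundary, so it spans ceil(984 / 64) = 16 cache lines.
Row-major traversal misses (one per line touched): 10 * ceil(123 * 8 / 64) = 160
Column-major traversal misses (no reuse, every access misses): 10 * 123 = 1230
Ratio = 1230 / 160 = 7.69

7.69


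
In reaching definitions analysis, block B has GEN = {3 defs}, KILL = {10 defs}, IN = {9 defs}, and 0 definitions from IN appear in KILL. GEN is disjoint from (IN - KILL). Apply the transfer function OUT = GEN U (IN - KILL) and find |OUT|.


IN - KILL: 9 - 0 = 9 surviving definitions
OUT = GEN + surviving = 3 + 9 = 12

12


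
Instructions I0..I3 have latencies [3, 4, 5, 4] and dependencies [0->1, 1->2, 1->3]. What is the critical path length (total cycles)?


Compute longest path through dependency graph: dist(Ik) = max over predecessors of dist + latency(Ik).
dist(I0) = latency 3 = 3
dist(I1) = dist(I0) + 4 = 3 + 4 = 7
dist(I2) = dist(I1) + 5 = 7 + 5 = 12
dist(I3) = dist(I1) + 4 = 7 + 4 = 11
Critical path = max dist = 12

12


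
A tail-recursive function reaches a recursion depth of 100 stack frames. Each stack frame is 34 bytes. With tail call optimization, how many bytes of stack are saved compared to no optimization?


Without TCO: 100 * 34 = 3400 bytes
With TCO: reuse 1 frame = 34 bytes
Savings = 3400 - 34 = 3366

3366


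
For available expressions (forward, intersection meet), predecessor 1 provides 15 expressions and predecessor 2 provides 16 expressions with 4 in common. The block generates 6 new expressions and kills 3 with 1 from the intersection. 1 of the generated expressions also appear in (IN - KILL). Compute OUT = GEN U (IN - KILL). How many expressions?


IN = intersection of predecessors = 4
IN - KILL = 4 - 1 = 3
|OUT| = |GEN| + |IN - KILL| - |GEN ∩ (IN - KILL)| = 6 + 3 - 1 = 8

8


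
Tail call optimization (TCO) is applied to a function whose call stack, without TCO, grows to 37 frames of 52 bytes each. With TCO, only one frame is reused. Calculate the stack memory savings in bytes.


Without TCO: 37 * 52 = 1924 bytes
With TCO: reuse 1 frame = 52 bytes
Savings = 1924 - 52 = 1872

1872


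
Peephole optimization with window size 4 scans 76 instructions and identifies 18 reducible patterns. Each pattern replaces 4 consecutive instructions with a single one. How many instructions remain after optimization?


Each match removes 3 instructions.
Total removed = 18 * 3 = 54
Remaining = 76 - 54 = 22

22


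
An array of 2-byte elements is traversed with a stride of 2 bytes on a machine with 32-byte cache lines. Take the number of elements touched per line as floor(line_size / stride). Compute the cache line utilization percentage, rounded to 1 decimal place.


Elements per cache line = floor(32 / 2) = 16
Bytes used = 16 * 2 = 32
Utilization = 32 / 32 * 100 = 100.0%

100.0


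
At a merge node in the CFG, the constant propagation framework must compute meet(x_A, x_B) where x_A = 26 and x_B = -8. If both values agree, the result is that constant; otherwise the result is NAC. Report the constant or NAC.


Meet operation: if both paths give the same constant, result is that constant; if they differ, result is NAC (not-a-constant).
Path A: 26, Path B: -8 -> differ
Result: not-a-constant -> NAC

NAC


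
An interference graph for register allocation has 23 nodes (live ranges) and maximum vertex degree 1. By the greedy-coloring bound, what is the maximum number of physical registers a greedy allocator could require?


Greedy coloring never needs more than (max_degree + 1) colors: when coloring a vertex, at most max_degree neighbors are already colored.
Upper bound = 1 + 1 = 2

2


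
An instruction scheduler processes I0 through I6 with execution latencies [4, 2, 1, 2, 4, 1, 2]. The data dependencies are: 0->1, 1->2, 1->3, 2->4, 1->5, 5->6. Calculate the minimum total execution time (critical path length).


Compute longest path through dependency graph: dist(Ik) = max over predecessors of dist + latency(Ik).
dist(I0) = latency 4 = 4
dist(I1) = dist(I0) + 2 = 4 + 2 = 6
dist(I2) = dist(I1) + 1 = 6 + 1 = 7
dist(I3) = dist(I1) + 2 = 6 + 2 = 8
dist(I4) = dist(I2) + 4 = 7 + 4 = 11
dist(I5) = dist(I1) + 1 = 6 + 1 = 7
dist(I6) = dist(I5) + 2 = 7 + 2 = 9
Critical path = max dist = 11

11


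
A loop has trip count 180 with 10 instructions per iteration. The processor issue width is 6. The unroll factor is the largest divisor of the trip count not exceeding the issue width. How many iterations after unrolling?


Largest divisor of 180 <= 6 is 6
New iterations = 180 / 6 = 30

30


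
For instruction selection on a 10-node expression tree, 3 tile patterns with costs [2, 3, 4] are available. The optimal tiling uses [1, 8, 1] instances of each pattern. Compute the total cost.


Total cost = sum(count_i * cost_i)
= 1*2 + 8*3 + 1*4
= 30

30


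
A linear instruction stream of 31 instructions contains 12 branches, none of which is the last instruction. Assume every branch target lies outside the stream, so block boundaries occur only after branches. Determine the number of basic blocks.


With no in-sequence branch targets, the leaders are the first instruction plus the instruction after each branch.
Number of basic blocks = branches + 1
= 12 + 1 = 13

13


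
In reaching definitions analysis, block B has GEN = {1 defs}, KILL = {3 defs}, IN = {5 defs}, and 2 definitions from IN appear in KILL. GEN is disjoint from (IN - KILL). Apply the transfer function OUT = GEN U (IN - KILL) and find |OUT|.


IN - KILL: 5 - 2 = 3 surviving definitions
OUT = GEN + surviving = 1 + 3 = 4

4


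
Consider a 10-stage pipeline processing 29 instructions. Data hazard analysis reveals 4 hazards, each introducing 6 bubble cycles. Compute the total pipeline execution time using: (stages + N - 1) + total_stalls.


Base cycles = 10 + 29 - 1 = 38
Total stalls = 4 * 6 = 24
Total = 38 + 24 = 62

62


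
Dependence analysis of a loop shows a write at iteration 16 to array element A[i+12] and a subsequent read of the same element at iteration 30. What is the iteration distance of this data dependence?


Distance = read iteration - write iteration
= 30 - 16 = 14

14


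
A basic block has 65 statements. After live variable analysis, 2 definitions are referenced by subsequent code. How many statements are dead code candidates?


Dead code = total statements - live definitions
= 65 - 2 = 63

63


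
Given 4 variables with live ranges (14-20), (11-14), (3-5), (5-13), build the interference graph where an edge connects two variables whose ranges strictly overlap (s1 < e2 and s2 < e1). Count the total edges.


Check all pairs for overlapping intervals.
Two intervals (s1,e1) and (s2,e2) overlap if s1 < e2 and s2 < e1.
v0 (14-20) vs v1..v3: overlaps none -> 0
v1 (11-14) vs v2..v3: overlaps v3 -> 1
v2 (3-5) vs v3: overlaps none -> 0
Total overlapping pairs = 0 + 1 + 0 = 1

1


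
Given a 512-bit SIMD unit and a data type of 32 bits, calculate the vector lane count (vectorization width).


Width = SIMD bits / data type bits
= 512 / 32 = 16

16


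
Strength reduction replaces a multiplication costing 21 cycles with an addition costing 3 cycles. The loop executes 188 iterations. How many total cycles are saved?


Per-iteration saving = 21 - 3 = 18
Total saved = 188 * 18 = 3384

3384


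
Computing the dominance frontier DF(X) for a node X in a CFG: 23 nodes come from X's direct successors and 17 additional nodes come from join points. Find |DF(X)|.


DF(X) = direct successor contributions + join point contributions
= 23 + 17 = 40

40


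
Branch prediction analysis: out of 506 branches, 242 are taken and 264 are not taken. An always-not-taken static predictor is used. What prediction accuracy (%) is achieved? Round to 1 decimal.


Predictor: always-not-taken
Correct predictions = 264
Accuracy = 264 / 506 * 100 = 52.2%

52.2


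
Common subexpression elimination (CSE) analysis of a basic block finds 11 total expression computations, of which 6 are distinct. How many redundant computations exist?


CSE count = total expressions - unique expressions
= 11 - 6 = 5

5


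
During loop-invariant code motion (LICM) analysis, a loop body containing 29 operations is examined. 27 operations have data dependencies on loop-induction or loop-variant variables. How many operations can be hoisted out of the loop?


Invariant candidates = total - loop-dependent
= 29 - 27 = 2

2


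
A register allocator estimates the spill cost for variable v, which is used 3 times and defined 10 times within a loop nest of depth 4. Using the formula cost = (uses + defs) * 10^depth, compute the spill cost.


uses + defs = 3 + 10 = 13
10^4 = 10000
Spill cost = 13 * 10000 = 130000

130000


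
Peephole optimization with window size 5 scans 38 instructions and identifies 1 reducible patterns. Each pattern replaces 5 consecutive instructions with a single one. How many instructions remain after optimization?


Each match removes 4 instructions.
Total removed = 1 * 4 = 4
Remaining = 38 - 4 = 34

34


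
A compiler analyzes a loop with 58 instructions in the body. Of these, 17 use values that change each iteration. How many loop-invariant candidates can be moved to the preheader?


Invariant candidates = total - loop-dependent
= 58 - 17 = 41

41


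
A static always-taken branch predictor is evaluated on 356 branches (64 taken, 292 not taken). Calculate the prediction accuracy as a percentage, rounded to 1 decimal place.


Predictor: always-taken
Correct predictions = 64
Accuracy = 64 / 356 * 100 = 18.0%

18.0


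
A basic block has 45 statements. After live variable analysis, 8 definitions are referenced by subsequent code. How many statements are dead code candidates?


Dead code = total statements - live definitions
= 45 - 8 = 37

37


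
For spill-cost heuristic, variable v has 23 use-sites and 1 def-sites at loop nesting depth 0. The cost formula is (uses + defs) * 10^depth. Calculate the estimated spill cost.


uses + defs = 23 + 1 = 24
10^0 = 1
Spill cost = 24 * 1 = 24

24


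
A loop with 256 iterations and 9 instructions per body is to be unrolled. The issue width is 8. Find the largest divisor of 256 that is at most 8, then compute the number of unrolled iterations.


Largest divisor of 256 <= 8 is 8
New iterations = 256 / 8 = 32

32


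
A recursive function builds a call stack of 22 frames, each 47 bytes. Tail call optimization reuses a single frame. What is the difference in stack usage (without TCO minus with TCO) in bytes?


Without TCO: 22 * 47 = 1034 bytes
With TCO: reuse 1 frame = 47 bytes
Savings = 1034 - 47 = 987

987


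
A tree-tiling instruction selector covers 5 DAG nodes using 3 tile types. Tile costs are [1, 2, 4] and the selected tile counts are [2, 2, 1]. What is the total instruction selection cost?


Total cost = sum(count_i * cost_i)
= 2*1 + 2*2 + 1*4
= 10

10


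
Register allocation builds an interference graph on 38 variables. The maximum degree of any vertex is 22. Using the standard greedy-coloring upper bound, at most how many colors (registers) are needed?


Greedy coloring never needs more than (max_degree + 1) colors: when coloring a vertex, at most max_degree neighbors are already colored.
Upper bound = 22 + 1 = 23

23


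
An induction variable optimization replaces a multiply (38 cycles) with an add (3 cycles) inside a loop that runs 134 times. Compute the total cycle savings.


Per-iteration saving = 38 - 3 = 35
Total saved = 134 * 35 = 4690

4690


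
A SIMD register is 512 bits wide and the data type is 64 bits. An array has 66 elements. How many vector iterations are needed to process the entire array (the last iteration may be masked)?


Width = 512 / 64 = 8 elements per vector op
Iterations = ceil(66 / 8) = 9

9


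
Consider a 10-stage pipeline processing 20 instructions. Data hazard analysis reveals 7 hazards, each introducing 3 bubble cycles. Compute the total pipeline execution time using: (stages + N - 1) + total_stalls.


Base cycles = 10 + 20 - 1 = 29
Total stalls = 7 * 3 = 21
Total = 29 + 21 = 50

50
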